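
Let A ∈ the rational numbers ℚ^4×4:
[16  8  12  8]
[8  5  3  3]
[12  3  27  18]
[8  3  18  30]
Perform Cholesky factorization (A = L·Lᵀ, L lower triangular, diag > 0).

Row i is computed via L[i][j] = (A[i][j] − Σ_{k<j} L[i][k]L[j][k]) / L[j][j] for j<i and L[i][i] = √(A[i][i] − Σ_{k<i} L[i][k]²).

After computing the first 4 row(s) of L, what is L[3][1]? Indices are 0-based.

Step 1: L[0][0] = √(16) = 4.
  L[1][0] = (8) / L[0][0] = 2.
Step 2: L[1][1] = √(1) = 1.
  L[2][0] = (12) / L[0][0] = 3.
  L[2][1] = (-3) / L[1][1] = -3.
Step 3: L[2][2] = √(9) = 3.
  L[3][0] = (8) / L[0][0] = 2.
  L[3][1] = (-1) / L[1][1] = -1.
  L[3][2] = (9) / L[2][2] = 3.
Step 4: L[3][3] = √(16) = 4.

L[3][1] = -1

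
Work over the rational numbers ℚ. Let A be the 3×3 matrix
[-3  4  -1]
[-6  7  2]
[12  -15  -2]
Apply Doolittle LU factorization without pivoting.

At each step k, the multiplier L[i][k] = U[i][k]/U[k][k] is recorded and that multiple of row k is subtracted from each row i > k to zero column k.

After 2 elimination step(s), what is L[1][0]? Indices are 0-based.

L[1][0] = 2

[col 0] pivot -3
  R1 -= 2*R0 → (0, -1, 4)  (L[1][0] := 2)
  R2 -= -4*R0 → (0, 1, -6)  (L[2][0] := -4)
[col 1] pivot -1
  R2 -= -1*R1 → (0, 0, -2)  (L[2][1] := -1)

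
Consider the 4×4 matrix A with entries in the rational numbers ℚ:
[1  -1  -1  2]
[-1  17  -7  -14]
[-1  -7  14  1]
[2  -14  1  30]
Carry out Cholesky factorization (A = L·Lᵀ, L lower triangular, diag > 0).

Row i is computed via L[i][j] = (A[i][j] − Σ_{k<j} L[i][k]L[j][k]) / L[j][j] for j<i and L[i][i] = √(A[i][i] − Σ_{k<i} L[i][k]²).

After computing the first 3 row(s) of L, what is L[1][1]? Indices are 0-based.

Step 1: L[0][0] = √(1) = 1.
  L[1][0] = (-1) / L[0][0] = -1.
Step 2: L[1][1] = √(16) = 4.
  L[2][0] = (-1) / L[0][0] = -1.
  L[2][1] = (-8) / L[1][1] = -2.
Step 3: L[2][2] = √(9) = 3.

L[1][1] = 4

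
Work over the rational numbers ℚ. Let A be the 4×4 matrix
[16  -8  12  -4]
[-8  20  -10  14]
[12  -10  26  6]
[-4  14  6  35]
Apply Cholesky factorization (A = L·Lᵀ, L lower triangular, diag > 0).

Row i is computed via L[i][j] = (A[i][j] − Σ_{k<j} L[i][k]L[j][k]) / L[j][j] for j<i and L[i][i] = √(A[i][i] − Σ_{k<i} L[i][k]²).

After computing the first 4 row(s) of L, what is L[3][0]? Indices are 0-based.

Step 1: L[0][0] = √(16) = 4.
  L[1][0] = (-8) / L[0][0] = -2.
Step 2: L[1][1] = √(16) = 4.
  L[2][0] = (12) / L[0][0] = 3.
  L[2][1] = (-4) / L[1][1] = -1.
Step 3: L[2][2] = √(16) = 4.
  L[3][0] = (-4) / L[0][0] = -1.
  L[3][1] = (12) / L[1][1] = 3.
  L[3][2] = (12) / L[2][2] = 3.
Step 4: L[3][3] = √(16) = 4.

L[3][0] = -1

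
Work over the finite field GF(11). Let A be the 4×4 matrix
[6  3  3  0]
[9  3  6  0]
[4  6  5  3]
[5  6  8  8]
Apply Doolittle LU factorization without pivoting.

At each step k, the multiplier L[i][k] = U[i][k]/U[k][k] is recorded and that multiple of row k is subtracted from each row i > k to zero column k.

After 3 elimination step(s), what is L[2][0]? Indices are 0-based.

Step 1: pivot at (0,0) is 6.
  row1 ← row1 − (7)·row0  ⇒  L[1][0]=7, U row1=(0, 4, 7, 0)
  row2 ← row2 − (8)·row0  ⇒  L[2][0]=8, U row2=(0, 4, 3, 3)
  row3 ← row3 − (10)·row0  ⇒  L[3][0]=10, U row3=(0, 9, 0, 8)
Step 2: pivot at (1,1) is 4.
  row2 ← row2 − (1)·row1  ⇒  L[2][1]=1, U row2=(0, 0, 7, 3)
  row3 ← row3 − (5)·row1  ⇒  L[3][1]=5, U row3=(0, 0, 9, 8)
Step 3: pivot at (2,2) is 7.
  row3 ← row3 − (6)·row2  ⇒  L[3][2]=6, U row3=(0, 0, 0, 1)

L[2][0] = 8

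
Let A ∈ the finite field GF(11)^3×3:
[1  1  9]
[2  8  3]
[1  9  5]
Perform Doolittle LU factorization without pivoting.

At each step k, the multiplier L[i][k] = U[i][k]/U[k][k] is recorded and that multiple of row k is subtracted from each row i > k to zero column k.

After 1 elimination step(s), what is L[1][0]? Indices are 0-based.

L[1][0] = 2

Step 1: pivot at (0,0) is 1.
  row1 ← row1 − (2)·row0  ⇒  L[1][0]=2, U row1=(0, 6, 7)
  row2 ← row2 − (1)·row0  ⇒  L[2][0]=1, U row2=(0, 8, 7)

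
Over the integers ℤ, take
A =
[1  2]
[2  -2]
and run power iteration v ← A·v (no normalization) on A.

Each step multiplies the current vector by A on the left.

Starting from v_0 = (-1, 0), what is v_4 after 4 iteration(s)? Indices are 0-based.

v_0 = (-1, 0).
v_1 = A·v_0 = (-1, -2).
v_2 = A·v_1 = (-5, 2).
v_3 = A·v_2 = (-1, -14).
v_4 = A·v_3 = (-29, 26).

v_4 = (-29, 26)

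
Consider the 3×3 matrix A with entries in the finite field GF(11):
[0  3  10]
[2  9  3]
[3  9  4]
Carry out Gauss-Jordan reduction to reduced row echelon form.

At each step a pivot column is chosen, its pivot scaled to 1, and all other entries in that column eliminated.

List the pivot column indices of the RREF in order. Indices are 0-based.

pivot columns: 0, 1, 2

[1] R0 <-> R1
[1] R0 /= 2  ⇒  (1, 10, 7)
     R2 -= 3·R0  ⇒  (0, 1, 5)
[2] R1 /= 3  ⇒  (0, 1, 7)
     R0 -= 10·R1  ⇒  (1, 0, 3)
     R2 -= 1·R1  ⇒  (0, 0, 9)
[3] R2 /= 9  ⇒  (0, 0, 1)
     R0 -= 3·R2  ⇒  (1, 0, 0)
     R1 -= 7·R2  ⇒  (0, 1, 0)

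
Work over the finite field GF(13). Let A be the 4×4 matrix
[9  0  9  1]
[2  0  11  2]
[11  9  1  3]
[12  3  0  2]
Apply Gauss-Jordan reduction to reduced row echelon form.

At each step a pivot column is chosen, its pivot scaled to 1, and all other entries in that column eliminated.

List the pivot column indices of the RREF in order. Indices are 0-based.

step 1: normalize row 0 (÷9) = (1, 0, 1, 3)
  row 1: subtract 2×row0 = (0, 0, 9, 9)
  row 2: subtract 11×row0 = (0, 9, 3, 9)
  row 3: subtract 12×row0 = (0, 3, 1, 5)
step 2: exchange rows 1,2
step 2: normalize row 1 (÷9) = (0, 1, 9, 1)
  row 3: subtract 3×row1 = (0, 0, 0, 2)
step 3: normalize row 2 (÷9) = (0, 0, 1, 1)
  row 0: subtract 1×row2 = (1, 0, 0, 2)
  row 1: subtract 9×row2 = (0, 1, 0, 5)
step 4: normalize row 3 (÷2) = (0, 0, 0, 1)
  row 0: subtract 2×row3 = (1, 0, 0, 0)
  row 1: subtract 5×row3 = (0, 1, 0, 0)
  row 2: subtract 1×row3 = (0, 0, 1, 0)

pivot columns: 0, 1, 2, 3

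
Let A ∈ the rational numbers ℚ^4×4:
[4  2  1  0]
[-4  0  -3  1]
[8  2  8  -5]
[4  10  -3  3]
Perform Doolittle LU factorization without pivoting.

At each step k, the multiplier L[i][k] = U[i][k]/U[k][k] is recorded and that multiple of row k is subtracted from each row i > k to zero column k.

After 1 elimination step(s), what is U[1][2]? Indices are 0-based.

Step 1: pivot at (0,0) is 4.
  row1 ← row1 − (-1)·row0  ⇒  L[1][0]=-1, U row1=(0, 2, -2, 1)
  row2 ← row2 − (2)·row0  ⇒  L[2][0]=2, U row2=(0, -2, 6, -5)
  row3 ← row3 − (1)·row0  ⇒  L[3][0]=1, U row3=(0, 8, -4, 3)

U[1][2] = -2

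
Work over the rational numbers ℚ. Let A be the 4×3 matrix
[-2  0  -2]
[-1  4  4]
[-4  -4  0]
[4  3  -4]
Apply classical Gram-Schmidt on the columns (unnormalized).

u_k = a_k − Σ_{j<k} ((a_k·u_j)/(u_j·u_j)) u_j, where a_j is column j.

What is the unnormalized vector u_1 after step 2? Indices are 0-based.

Step 1: u_0 = a_0 = (-2, -1, -4, 4).
Step 2: u_1 = a_1 − (24/37)·u_0 = (48/37, 172/37, -52/37, 15/37).

u_1 = (48/37, 172/37, -52/37, 15/37)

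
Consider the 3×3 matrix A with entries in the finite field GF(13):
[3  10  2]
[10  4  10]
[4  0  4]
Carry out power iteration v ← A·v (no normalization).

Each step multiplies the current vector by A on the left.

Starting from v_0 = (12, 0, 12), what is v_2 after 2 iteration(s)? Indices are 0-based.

v_2 = (3, 11, 0)

v_0 = (12, 0, 12).
v_1 = A·v_0 = (8, 6, 5).
v_2 = A·v_1 = (3, 11, 0).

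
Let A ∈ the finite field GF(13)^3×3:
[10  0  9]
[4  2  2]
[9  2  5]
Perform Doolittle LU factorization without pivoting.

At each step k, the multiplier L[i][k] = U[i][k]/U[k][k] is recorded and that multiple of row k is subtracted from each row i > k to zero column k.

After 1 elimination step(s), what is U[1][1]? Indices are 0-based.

U[1][1] = 2

[col 0] pivot 10
  R1 -= 3*R0 → (0, 2, 1)  (L[1][0] := 3)
  R2 -= 10*R0 → (0, 2, 6)  (L[2][0] := 10)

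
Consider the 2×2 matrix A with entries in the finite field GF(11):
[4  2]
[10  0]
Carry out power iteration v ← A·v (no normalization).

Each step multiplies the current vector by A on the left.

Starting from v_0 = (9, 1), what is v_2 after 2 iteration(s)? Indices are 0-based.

v_2 = (2, 6)

v_0 = (9, 1).
v_1 = A·v_0 = (5, 2).
v_2 = A·v_1 = (2, 6).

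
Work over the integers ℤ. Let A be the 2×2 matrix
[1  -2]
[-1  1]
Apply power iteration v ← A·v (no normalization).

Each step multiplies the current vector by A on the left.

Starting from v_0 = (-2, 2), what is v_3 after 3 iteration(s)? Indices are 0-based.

v_3 = (-34, 24)

v_0 = (-2, 2).
v_1 = A·v_0 = (-6, 4).
v_2 = A·v_1 = (-14, 10).
v_3 = A·v_2 = (-34, 24).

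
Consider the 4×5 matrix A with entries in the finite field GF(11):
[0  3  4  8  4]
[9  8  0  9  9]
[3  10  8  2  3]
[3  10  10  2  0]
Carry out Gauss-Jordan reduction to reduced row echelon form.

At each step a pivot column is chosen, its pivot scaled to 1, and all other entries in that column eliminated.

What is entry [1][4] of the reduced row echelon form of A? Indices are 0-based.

M[1][4] = 6

pivot(0,0): swap R0↔R1
pivot(0,0)=9: scale R0 → (1, 7, 0, 1, 1)
  clear (2,0): R2 −= (3)R0 → (0, 0, 8, 10, 0)
  clear (3,0): R3 −= (3)R0 → (0, 0, 10, 10, 8)
pivot(1,1)=3: scale R1 → (0, 1, 5, 10, 5)
  clear (0,1): R0 −= (7)R1 → (1, 0, 9, 8, 10)
pivot(2,2)=8: scale R2 → (0, 0, 1, 4, 0)
  clear (0,2): R0 −= (9)R2 → (1, 0, 0, 5, 10)
  clear (1,2): R1 −= (5)R2 → (0, 1, 0, 1, 5)
  clear (3,2): R3 −= (10)R2 → (0, 0, 0, 3, 8)
pivot(3,3)=3: scale R3 → (0, 0, 0, 1, 10)
  clear (0,3): R0 −= (5)R3 → (1, 0, 0, 0, 4)
  clear (1,3): R1 −= (1)R3 → (0, 1, 0, 0, 6)
  clear (2,3): R2 −= (4)R3 → (0, 0, 1, 0, 4)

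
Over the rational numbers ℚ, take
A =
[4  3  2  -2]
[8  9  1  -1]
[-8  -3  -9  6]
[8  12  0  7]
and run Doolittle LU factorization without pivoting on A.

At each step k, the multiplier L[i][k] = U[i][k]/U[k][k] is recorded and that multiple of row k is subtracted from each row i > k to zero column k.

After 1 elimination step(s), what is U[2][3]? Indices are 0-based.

U[2][3] = 2

Step 1: pivot at (0,0) is 4.
  row1 ← row1 − (2)·row0  ⇒  L[1][0]=2, U row1=(0, 3, -3, 3)
  row2 ← row2 − (-2)·row0  ⇒  L[2][0]=-2, U row2=(0, 3, -5, 2)
  row3 ← row3 − (2)·row0  ⇒  L[3][0]=2, U row3=(0, 6, -4, 11)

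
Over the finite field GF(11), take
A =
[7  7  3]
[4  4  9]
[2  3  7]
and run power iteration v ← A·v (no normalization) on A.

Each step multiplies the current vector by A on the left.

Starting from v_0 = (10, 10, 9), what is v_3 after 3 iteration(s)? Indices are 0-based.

v_0 = (10, 10, 9).
v_1 = A·v_0 = (2, 7, 3).
v_2 = A·v_1 = (6, 8, 2).
v_3 = A·v_2 = (5, 8, 6).

v_3 = (5, 8, 6)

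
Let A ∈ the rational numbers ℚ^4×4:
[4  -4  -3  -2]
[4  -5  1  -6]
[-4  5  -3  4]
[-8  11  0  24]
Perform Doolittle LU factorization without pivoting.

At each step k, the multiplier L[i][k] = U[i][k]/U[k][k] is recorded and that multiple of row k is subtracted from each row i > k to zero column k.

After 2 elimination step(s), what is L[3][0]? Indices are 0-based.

Step 1: pivot at (0,0) is 4.
  row1 ← row1 − (1)·row0  ⇒  L[1][0]=1, U row1=(0, -1, 4, -4)
  row2 ← row2 − (-1)·row0  ⇒  L[2][0]=-1, U row2=(0, 1, -6, 2)
  row3 ← row3 − (-2)·row0  ⇒  L[3][0]=-2, U row3=(0, 3, -6, 20)
Step 2: pivot at (1,1) is -1.
  row2 ← row2 − (-1)·row1  ⇒  L[2][1]=-1, U row2=(0, 0, -2, -2)
  row3 ← row3 − (-3)·row1  ⇒  L[3][1]=-3, U row3=(0, 0, 6, 8)

L[3][0] = -2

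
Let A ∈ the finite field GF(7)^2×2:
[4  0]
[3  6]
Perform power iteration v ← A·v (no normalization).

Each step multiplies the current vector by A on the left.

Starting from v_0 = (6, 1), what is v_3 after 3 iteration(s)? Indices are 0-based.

v_0 = (6, 1).
v_1 = A·v_0 = (3, 3).
v_2 = A·v_1 = (5, 6).
v_3 = A·v_2 = (6, 2).

v_3 = (6, 2)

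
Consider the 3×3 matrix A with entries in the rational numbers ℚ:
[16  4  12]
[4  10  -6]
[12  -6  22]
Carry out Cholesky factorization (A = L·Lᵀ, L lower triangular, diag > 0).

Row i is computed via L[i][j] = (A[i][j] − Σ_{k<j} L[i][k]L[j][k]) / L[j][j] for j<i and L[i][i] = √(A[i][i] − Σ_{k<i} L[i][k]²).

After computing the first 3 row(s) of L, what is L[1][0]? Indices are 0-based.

Step 1: L[0][0] = √(16) = 4.
  L[1][0] = (4) / L[0][0] = 1.
Step 2: L[1][1] = √(9) = 3.
  L[2][0] = (12) / L[0][0] = 3.
  L[2][1] = (-9) / L[1][1] = -3.
Step 3: L[2][2] = √(4) = 2.

L[1][0] = 1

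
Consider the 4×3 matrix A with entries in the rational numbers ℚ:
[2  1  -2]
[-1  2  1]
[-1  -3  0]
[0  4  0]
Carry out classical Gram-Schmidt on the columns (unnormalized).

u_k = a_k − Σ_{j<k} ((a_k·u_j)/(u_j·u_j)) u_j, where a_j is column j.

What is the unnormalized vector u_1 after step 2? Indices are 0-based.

u_1 = (0, 5/2, -5/2, 4)

Step 1: u_0 = a_0 = (2, -1, -1, 0).
Step 2: u_1 = a_1 − (1/2)·u_0 = (0, 5/2, -5/2, 4).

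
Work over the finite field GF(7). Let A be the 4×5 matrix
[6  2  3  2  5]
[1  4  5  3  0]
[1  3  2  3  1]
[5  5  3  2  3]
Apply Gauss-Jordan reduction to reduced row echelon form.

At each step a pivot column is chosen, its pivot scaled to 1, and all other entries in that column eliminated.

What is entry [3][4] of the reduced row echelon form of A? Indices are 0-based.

[1] R0 /= 6  ⇒  (1, 5, 4, 5, 2)
     R1 -= 1·R0  ⇒  (0, 6, 1, 5, 5)
     R2 -= 1·R0  ⇒  (0, 5, 5, 5, 6)
     R3 -= 5·R0  ⇒  (0, 1, 4, 5, 0)
[2] R1 /= 6  ⇒  (0, 1, 6, 2, 2)
     R0 -= 5·R1  ⇒  (1, 0, 2, 2, 6)
     R2 -= 5·R1  ⇒  (0, 0, 3, 2, 3)
     R3 -= 1·R1  ⇒  (0, 0, 5, 3, 5)
[3] R2 /= 3  ⇒  (0, 0, 1, 3, 1)
     R0 -= 2·R2  ⇒  (1, 0, 0, 3, 4)
     R1 -= 6·R2  ⇒  (0, 1, 0, 5, 3)
     R3 -= 5·R2  ⇒  (0, 0, 0, 2, 0)
[4] R3 /= 2  ⇒  (0, 0, 0, 1, 0)
     R0 -= 3·R3  ⇒  (1, 0, 0, 0, 4)
     R1 -= 5·R3  ⇒  (0, 1, 0, 0, 3)
     R2 -= 3·R3  ⇒  (0, 0, 1, 0, 1)

M[3][4] = 0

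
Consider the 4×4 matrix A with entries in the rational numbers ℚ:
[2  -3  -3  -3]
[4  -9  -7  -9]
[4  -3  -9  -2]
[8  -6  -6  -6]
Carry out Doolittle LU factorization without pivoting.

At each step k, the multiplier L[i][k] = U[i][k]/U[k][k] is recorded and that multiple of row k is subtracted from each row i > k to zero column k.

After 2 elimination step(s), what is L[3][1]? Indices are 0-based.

L[3][1] = -2

[col 0] pivot 2
  R1 -= 2*R0 → (0, -3, -1, -3)  (L[1][0] := 2)
  R2 -= 2*R0 → (0, 3, -3, 4)  (L[2][0] := 2)
  R3 -= 4*R0 → (0, 6, 6, 6)  (L[3][0] := 4)
[col 1] pivot -3
  R2 -= -1*R1 → (0, 0, -4, 1)  (L[2][1] := -1)
  R3 -= -2*R1 → (0, 0, 4, 0)  (L[3][1] := -2)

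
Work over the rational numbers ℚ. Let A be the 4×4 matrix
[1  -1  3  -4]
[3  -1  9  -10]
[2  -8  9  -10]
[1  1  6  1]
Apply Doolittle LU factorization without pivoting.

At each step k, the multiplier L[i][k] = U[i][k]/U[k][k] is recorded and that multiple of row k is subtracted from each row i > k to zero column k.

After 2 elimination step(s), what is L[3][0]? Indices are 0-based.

Step 1: pivot at (0,0) is 1.
  row1 ← row1 − (3)·row0  ⇒  L[1][0]=3, U row1=(0, 2, 0, 2)
  row2 ← row2 − (2)·row0  ⇒  L[2][0]=2, U row2=(0, -6, 3, -2)
  row3 ← row3 − (1)·row0  ⇒  L[3][0]=1, U row3=(0, 2, 3, 5)
Step 2: pivot at (1,1) is 2.
  row2 ← row2 − (-3)·row1  ⇒  L[2][1]=-3, U row2=(0, 0, 3, 4)
  row3 ← row3 − (1)·row1  ⇒  L[3][1]=1, U row3=(0, 0, 3, 3)

L[3][0] = 1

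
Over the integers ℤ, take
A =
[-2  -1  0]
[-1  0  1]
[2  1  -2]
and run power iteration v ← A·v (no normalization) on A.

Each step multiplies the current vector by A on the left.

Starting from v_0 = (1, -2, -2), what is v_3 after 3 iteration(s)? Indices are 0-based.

v_0 = (1, -2, -2).
v_1 = A·v_0 = (0, -3, 4).
v_2 = A·v_1 = (3, 4, -11).
v_3 = A·v_2 = (-10, -14, 32).

v_3 = (-10, -14, 32)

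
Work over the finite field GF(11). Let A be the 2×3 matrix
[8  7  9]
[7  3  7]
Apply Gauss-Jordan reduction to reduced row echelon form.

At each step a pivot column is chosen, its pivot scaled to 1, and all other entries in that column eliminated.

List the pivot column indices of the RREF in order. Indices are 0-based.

[1] R0 /= 8  ⇒  (1, 5, 8)
     R1 -= 7·R0  ⇒  (0, 1, 6)
[2] R1 /= 1  ⇒  (0, 1, 6)
     R0 -= 5·R1  ⇒  (1, 0, 0)

pivot columns: 0, 1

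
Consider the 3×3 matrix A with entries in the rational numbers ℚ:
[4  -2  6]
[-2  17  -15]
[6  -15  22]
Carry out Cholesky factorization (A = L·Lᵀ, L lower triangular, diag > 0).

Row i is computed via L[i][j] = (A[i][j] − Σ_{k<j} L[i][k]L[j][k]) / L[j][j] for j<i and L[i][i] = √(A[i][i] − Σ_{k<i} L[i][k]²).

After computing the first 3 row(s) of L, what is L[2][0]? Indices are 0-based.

L[2][0] = 3

Step 1: L[0][0] = √(4) = 2.
  L[1][0] = (-2) / L[0][0] = -1.
Step 2: L[1][1] = √(16) = 4.
  L[2][0] = (6) / L[0][0] = 3.
  L[2][1] = (-12) / L[1][1] = -3.
Step 3: L[2][2] = √(4) = 2.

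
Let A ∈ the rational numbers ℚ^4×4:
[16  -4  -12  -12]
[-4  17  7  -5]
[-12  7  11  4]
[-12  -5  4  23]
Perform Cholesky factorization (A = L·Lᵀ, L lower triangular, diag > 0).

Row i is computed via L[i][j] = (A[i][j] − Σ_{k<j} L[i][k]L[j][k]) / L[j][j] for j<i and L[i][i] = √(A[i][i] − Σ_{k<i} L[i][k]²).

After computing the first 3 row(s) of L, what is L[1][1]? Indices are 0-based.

Step 1: L[0][0] = √(16) = 4.
  L[1][0] = (-4) / L[0][0] = -1.
Step 2: L[1][1] = √(16) = 4.
  L[2][0] = (-12) / L[0][0] = -3.
  L[2][1] = (4) / L[1][1] = 1.
Step 3: L[2][2] = √(1) = 1.

L[1][1] = 4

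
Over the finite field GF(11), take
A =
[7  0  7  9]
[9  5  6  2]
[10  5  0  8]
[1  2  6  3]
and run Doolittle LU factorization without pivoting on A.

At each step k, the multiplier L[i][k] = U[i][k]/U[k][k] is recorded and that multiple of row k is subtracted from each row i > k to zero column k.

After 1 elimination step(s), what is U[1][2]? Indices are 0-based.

U[1][2] = 8

[col 0] pivot 7
  R1 -= 6*R0 → (0, 5, 8, 3)  (L[1][0] := 6)
  R2 -= 3*R0 → (0, 5, 1, 3)  (L[2][0] := 3)
  R3 -= 8*R0 → (0, 2, 5, 8)  (L[3][0] := 8)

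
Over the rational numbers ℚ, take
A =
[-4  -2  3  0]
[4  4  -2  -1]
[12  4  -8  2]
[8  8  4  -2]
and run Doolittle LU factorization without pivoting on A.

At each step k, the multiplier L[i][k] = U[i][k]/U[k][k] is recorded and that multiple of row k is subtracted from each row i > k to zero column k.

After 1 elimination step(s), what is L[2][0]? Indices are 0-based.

L[2][0] = -3

k=0: U[0][0]=-4
  eliminate (1,0): mult=-1, new row 1: (0, 2, 1, -1); set L[1][0]=-1
  eliminate (2,0): mult=-3, new row 2: (0, -2, 1, 2); set L[2][0]=-3
  eliminate (3,0): mult=-2, new row 3: (0, 4, 10, -2); set L[3][0]=-2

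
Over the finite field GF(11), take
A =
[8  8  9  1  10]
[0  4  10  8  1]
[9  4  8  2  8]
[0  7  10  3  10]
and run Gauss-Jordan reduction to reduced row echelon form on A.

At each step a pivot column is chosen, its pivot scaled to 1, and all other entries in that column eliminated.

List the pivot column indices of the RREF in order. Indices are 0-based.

pivot columns: 0, 1, 2, 3

step 1: normalize row 0 (÷8) = (1, 1, 8, 7, 4)
  row 2: subtract 9×row0 = (0, 6, 2, 5, 5)
step 2: normalize row 1 (÷4) = (0, 1, 8, 2, 3)
  row 0: subtract 1×row1 = (1, 0, 0, 5, 1)
  row 2: subtract 6×row1 = (0, 0, 9, 4, 9)
  row 3: subtract 7×row1 = (0, 0, 9, 0, 0)
step 3: normalize row 2 (÷9) = (0, 0, 1, 9, 1)
  row 1: subtract 8×row2 = (0, 1, 0, 7, 6)
  row 3: subtract 9×row2 = (0, 0, 0, 7, 2)
step 4: normalize row 3 (÷7) = (0, 0, 0, 1, 5)
  row 0: subtract 5×row3 = (1, 0, 0, 0, 9)
  row 1: subtract 7×row3 = (0, 1, 0, 0, 4)
  row 2: subtract 9×row3 = (0, 0, 1, 0, 0)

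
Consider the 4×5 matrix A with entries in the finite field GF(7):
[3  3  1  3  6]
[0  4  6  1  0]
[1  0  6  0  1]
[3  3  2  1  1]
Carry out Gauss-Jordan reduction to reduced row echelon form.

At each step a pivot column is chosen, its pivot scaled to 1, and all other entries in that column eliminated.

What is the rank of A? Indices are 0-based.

pivot(0,0)=3: scale R0 → (1, 1, 5, 1, 2)
  clear (2,0): R2 −= (1)R0 → (0, 6, 1, 6, 6)
  clear (3,0): R3 −= (3)R0 → (0, 0, 1, 5, 2)
pivot(1,1)=4: scale R1 → (0, 1, 5, 2, 0)
  clear (0,1): R0 −= (1)R1 → (1, 0, 0, 6, 2)
  clear (2,1): R2 −= (6)R1 → (0, 0, 6, 1, 6)
pivot(2,2)=6: scale R2 → (0, 0, 1, 6, 1)
  clear (1,2): R1 −= (5)R2 → (0, 1, 0, 0, 2)
  clear (3,2): R3 −= (1)R2 → (0, 0, 0, 6, 1)
pivot(3,3)=6: scale R3 → (0, 0, 0, 1, 6)
  clear (0,3): R0 −= (6)R3 → (1, 0, 0, 0, 1)
  clear (2,3): R2 −= (6)R3 → (0, 0, 1, 0, 0)

rank = 4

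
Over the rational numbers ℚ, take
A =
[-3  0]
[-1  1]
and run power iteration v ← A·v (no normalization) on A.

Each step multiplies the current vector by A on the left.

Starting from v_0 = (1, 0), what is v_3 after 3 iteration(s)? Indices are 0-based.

v_0 = (1, 0).
v_1 = A·v_0 = (-3, -1).
v_2 = A·v_1 = (9, 2).
v_3 = A·v_2 = (-27, -7).

v_3 = (-27, -7)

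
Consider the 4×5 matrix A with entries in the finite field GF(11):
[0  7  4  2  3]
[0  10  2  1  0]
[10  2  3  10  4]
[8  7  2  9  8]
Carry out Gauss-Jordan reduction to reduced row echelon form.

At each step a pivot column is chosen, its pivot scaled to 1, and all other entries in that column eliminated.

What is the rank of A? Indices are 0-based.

pivot(0,0): swap R0↔R2
pivot(0,0)=10: scale R0 → (1, 9, 8, 1, 7)
  clear (3,0): R3 −= (8)R0 → (0, 1, 4, 1, 7)
pivot(1,1)=10: scale R1 → (0, 1, 9, 10, 0)
  clear (0,1): R0 −= (9)R1 → (1, 0, 4, 10, 7)
  clear (2,1): R2 −= (7)R1 → (0, 0, 7, 9, 3)
  clear (3,1): R3 −= (1)R1 → (0, 0, 6, 2, 7)
pivot(2,2)=7: scale R2 → (0, 0, 1, 6, 2)
  clear (0,2): R0 −= (4)R2 → (1, 0, 0, 8, 10)
  clear (1,2): R1 −= (9)R2 → (0, 1, 0, 0, 4)
  clear (3,2): R3 −= (6)R2 → (0, 0, 0, 10, 6)
pivot(3,3)=10: scale R3 → (0, 0, 0, 1, 5)
  clear (0,3): R0 −= (8)R3 → (1, 0, 0, 0, 3)
  clear (2,3): R2 −= (6)R3 → (0, 0, 1, 0, 5)

rank = 4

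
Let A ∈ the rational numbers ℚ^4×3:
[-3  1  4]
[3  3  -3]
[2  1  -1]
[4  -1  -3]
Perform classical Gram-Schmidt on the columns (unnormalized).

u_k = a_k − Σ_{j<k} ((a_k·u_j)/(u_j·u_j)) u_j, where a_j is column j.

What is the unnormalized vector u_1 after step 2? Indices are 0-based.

u_1 = (25/19, 51/19, 15/19, -27/19)

Step 1: u_0 = a_0 = (-3, 3, 2, 4).
Step 2: u_1 = a_1 − (2/19)·u_0 = (25/19, 51/19, 15/19, -27/19).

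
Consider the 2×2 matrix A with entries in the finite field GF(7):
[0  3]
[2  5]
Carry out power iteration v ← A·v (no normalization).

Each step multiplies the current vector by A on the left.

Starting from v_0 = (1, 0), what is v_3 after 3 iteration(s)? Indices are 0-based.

v_0 = (1, 0).
v_1 = A·v_0 = (0, 2).
v_2 = A·v_1 = (6, 3).
v_3 = A·v_2 = (2, 6).

v_3 = (2, 6)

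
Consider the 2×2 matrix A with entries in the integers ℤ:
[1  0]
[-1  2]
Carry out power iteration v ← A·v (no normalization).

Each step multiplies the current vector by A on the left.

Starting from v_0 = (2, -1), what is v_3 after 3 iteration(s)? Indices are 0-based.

v_3 = (2, -22)

v_0 = (2, -1).
v_1 = A·v_0 = (2, -4).
v_2 = A·v_1 = (2, -10).
v_3 = A·v_2 = (2, -22).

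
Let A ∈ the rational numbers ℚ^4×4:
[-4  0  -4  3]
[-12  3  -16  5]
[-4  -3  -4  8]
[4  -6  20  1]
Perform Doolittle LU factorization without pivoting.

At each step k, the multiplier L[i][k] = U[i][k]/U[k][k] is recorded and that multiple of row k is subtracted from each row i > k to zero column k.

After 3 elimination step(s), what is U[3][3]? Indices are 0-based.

U[3][3] = -2

k=0: U[0][0]=-4
  eliminate (1,0): mult=3, new row 1: (0, 3, -4, -4); set L[1][0]=3
  eliminate (2,0): mult=1, new row 2: (0, -3, 0, 5); set L[2][0]=1
  eliminate (3,0): mult=-1, new row 3: (0, -6, 16, 4); set L[3][0]=-1
k=1: U[1][1]=3
  eliminate (2,1): mult=-1, new row 2: (0, 0, -4, 1); set L[2][1]=-1
  eliminate (3,1): mult=-2, new row 3: (0, 0, 8, -4); set L[3][1]=-2
k=2: U[2][2]=-4
  eliminate (3,2): mult=-2, new row 3: (0, 0, 0, -2); set L[3][2]=-2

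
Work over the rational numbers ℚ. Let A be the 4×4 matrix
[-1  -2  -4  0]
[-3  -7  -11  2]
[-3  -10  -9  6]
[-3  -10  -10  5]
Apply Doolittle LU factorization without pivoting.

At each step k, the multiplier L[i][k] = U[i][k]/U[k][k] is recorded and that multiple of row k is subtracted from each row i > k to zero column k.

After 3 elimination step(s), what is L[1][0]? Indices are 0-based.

L[1][0] = 3

Step 1: pivot at (0,0) is -1.
  row1 ← row1 − (3)·row0  ⇒  L[1][0]=3, U row1=(0, -1, 1, 2)
  row2 ← row2 − (3)·row0  ⇒  L[2][0]=3, U row2=(0, -4, 3, 6)
  row3 ← row3 − (3)·row0  ⇒  L[3][0]=3, U row3=(0, -4, 2, 5)
Step 2: pivot at (1,1) is -1.
  row2 ← row2 − (4)·row1  ⇒  L[2][1]=4, U row2=(0, 0, -1, -2)
  row3 ← row3 − (4)·row1  ⇒  L[3][1]=4, U row3=(0, 0, -2, -3)
Step 3: pivot at (2,2) is -1.
  row3 ← row3 − (2)·row2  ⇒  L[3][2]=2, U row3=(0, 0, 0, 1)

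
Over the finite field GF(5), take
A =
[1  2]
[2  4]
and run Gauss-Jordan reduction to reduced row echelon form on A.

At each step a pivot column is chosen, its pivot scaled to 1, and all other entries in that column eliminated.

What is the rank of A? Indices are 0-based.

rank = 1

step 1: normalize row 0 (÷1) = (1, 2)
  row 1: subtract 2×row0 = (0, 0)
skip col 1 (zero from row 1)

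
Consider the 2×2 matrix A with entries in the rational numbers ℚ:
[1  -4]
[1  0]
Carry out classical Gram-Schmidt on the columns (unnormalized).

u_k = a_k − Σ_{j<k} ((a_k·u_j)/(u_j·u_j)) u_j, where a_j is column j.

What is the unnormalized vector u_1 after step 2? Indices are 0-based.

Step 1: u_0 = a_0 = (1, 1).
Step 2: u_1 = a_1 − (-2)·u_0 = (-2, 2).

u_1 = (-2, 2)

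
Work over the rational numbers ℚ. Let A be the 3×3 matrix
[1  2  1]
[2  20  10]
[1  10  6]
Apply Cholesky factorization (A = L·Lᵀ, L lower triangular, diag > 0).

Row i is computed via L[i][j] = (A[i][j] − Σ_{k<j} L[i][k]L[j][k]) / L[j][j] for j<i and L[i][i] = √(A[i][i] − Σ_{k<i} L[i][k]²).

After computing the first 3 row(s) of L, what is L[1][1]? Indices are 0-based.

Step 1: L[0][0] = √(1) = 1.
  L[1][0] = (2) / L[0][0] = 2.
Step 2: L[1][1] = √(16) = 4.
  L[2][0] = (1) / L[0][0] = 1.
  L[2][1] = (8) / L[1][1] = 2.
Step 3: L[2][2] = √(1) = 1.

L[1][1] = 4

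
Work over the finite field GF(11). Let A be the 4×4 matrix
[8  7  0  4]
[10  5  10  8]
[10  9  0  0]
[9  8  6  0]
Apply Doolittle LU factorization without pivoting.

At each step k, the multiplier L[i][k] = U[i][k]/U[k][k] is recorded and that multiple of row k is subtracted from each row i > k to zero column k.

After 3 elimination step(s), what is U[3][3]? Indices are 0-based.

U[3][3] = 6

Step 1: pivot at (0,0) is 8.
  row1 ← row1 − (4)·row0  ⇒  L[1][0]=4, U row1=(0, 10, 10, 3)
  row2 ← row2 − (4)·row0  ⇒  L[2][0]=4, U row2=(0, 3, 0, 6)
  row3 ← row3 − (8)·row0  ⇒  L[3][0]=8, U row3=(0, 7, 6, 1)
Step 2: pivot at (1,1) is 10.
  row2 ← row2 − (8)·row1  ⇒  L[2][1]=8, U row2=(0, 0, 8, 4)
  row3 ← row3 − (4)·row1  ⇒  L[3][1]=4, U row3=(0, 0, 10, 0)
Step 3: pivot at (2,2) is 8.
  row3 ← row3 − (4)·row2  ⇒  L[3][2]=4, U row3=(0, 0, 0, 6)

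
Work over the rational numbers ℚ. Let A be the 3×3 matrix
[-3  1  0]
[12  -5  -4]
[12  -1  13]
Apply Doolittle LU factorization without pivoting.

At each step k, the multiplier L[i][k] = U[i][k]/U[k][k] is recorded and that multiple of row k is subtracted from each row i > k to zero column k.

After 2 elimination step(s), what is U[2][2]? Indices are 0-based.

[col 0] pivot -3
  R1 -= -4*R0 → (0, -1, -4)  (L[1][0] := -4)
  R2 -= -4*R0 → (0, 3, 13)  (L[2][0] := -4)
[col 1] pivot -1
  R2 -= -3*R1 → (0, 0, 1)  (L[2][1] := -3)

U[2][2] = 1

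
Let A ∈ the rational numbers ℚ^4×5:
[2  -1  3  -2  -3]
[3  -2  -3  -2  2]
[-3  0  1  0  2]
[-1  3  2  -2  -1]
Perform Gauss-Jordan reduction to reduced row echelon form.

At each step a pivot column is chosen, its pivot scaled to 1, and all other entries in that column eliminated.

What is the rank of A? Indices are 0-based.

pivot(0,0)=2: scale R0 → (1, -1/2, 3/2, -1, -3/2)
  clear (1,0): R1 −= (3)R0 → (0, -1/2, -15/2, 1, 13/2)
  clear (2,0): R2 −= (-3)R0 → (0, -3/2, 11/2, -3, -5/2)
  clear (3,0): R3 −= (-1)R0 → (0, 5/2, 7/2, -3, -5/2)
pivot(1,1)=-1/2: scale R1 → (0, 1, 15, -2, -13)
  clear (0,1): R0 −= (-1/2)R1 → (1, 0, 9, -2, -8)
  clear (2,1): R2 −= (-3/2)R1 → (0, 0, 28, -6, -22)
  clear (3,1): R3 −= (5/2)R1 → (0, 0, -34, 2, 30)
pivot(2,2)=28: scale R2 → (0, 0, 1, -3/14, -11/14)
  clear (0,2): R0 −= (9)R2 → (1, 0, 0, -1/14, -13/14)
  clear (1,2): R1 −= (15)R2 → (0, 1, 0, 17/14, -17/14)
  clear (3,2): R3 −= (-34)R2 → (0, 0, 0, -37/7, 23/7)
pivot(3,3)=-37/7: scale R3 → (0, 0, 0, 1, -23/37)
  clear (0,3): R0 −= (-1/14)R3 → (1, 0, 0, 0, -36/37)
  clear (1,3): R1 −= (17/14)R3 → (0, 1, 0, 0, -17/37)
  clear (2,3): R2 −= (-3/14)R3 → (0, 0, 1, 0, -34/37)

rank = 4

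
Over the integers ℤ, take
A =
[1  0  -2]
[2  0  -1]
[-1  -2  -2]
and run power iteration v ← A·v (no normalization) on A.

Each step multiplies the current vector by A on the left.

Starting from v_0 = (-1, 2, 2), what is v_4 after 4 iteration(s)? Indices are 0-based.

v_4 = (69, -33, 177)

v_0 = (-1, 2, 2).
v_1 = A·v_0 = (-5, -4, -7).
v_2 = A·v_1 = (9, -3, 27).
v_3 = A·v_2 = (-45, -9, -57).
v_4 = A·v_3 = (69, -33, 177).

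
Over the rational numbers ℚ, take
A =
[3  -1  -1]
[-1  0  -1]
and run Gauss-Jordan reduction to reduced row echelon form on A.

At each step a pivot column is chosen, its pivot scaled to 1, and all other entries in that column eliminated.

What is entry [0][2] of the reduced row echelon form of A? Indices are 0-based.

step 1: normalize row 0 (÷3) = (1, -1/3, -1/3)
  row 1: subtract -1×row0 = (0, -1/3, -4/3)
step 2: normalize row 1 (÷-1/3) = (0, 1, 4)
  row 0: subtract -1/3×row1 = (1, 0, 1)

M[0][2] = 1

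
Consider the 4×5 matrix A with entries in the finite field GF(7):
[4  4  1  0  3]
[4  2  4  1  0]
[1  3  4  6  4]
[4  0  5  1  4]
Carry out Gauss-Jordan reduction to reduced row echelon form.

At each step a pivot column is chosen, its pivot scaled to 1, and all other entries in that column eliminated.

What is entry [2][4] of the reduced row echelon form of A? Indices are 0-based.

M[2][4] = 6

[1] R0 /= 4  ⇒  (1, 1, 2, 0, 6)
     R1 -= 4·R0  ⇒  (0, 5, 3, 1, 4)
     R2 -= 1·R0  ⇒  (0, 2, 2, 6, 5)
     R3 -= 4·R0  ⇒  (0, 3, 4, 1, 1)
[2] R1 /= 5  ⇒  (0, 1, 2, 3, 5)
     R0 -= 1·R1  ⇒  (1, 0, 0, 4, 1)
     R2 -= 2·R1  ⇒  (0, 0, 5, 0, 2)
     R3 -= 3·R1  ⇒  (0, 0, 5, 6, 0)
[3] R2 /= 5  ⇒  (0, 0, 1, 0, 6)
     R1 -= 2·R2  ⇒  (0, 1, 0, 3, 0)
     R3 -= 5·R2  ⇒  (0, 0, 0, 6, 5)
[4] R3 /= 6  ⇒  (0, 0, 0, 1, 2)
     R0 -= 4·R3  ⇒  (1, 0, 0, 0, 0)
     R1 -= 3·R3  ⇒  (0, 1, 0, 0, 1)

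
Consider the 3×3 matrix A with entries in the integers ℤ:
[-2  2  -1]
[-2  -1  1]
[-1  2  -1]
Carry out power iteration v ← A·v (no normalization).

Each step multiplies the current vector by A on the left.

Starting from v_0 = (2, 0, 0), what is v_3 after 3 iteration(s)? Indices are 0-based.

v_0 = (2, 0, 0).
v_1 = A·v_0 = (-4, -4, -2).
v_2 = A·v_1 = (2, 10, -2).
v_3 = A·v_2 = (18, -16, 20).

v_3 = (18, -16, 20)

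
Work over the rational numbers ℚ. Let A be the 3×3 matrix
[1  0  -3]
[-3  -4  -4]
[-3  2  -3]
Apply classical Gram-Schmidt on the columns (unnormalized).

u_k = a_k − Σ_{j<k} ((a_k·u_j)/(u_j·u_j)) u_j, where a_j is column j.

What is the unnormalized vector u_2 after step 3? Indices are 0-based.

Step 1: u_0 = a_0 = (1, -3, -3).
Step 2: u_1 = a_1 − (6/19)·u_0 = (-6/19, -58/19, 56/19).
Step 3: u_2 = a_2 − (18/19)·u_0 − (41/172)·u_1 = (-333/86, -37/86, -37/43).

u_2 = (-333/86, -37/86, -37/43)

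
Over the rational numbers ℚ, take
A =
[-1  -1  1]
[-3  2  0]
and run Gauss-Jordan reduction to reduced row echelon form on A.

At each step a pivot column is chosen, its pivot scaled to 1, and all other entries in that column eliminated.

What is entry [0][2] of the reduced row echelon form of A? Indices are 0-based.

M[0][2] = -2/5

[1] R0 /= -1  ⇒  (1, 1, -1)
     R1 -= -3·R0  ⇒  (0, 5, -3)
[2] R1 /= 5  ⇒  (0, 1, -3/5)
     R0 -= 1·R1  ⇒  (1, 0, -2/5)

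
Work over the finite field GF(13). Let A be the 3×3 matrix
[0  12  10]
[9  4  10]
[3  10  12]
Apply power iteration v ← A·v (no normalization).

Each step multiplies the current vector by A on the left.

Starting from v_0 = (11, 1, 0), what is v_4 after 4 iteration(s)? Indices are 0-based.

v_0 = (11, 1, 0).
v_1 = A·v_0 = (12, 12, 4).
v_2 = A·v_1 = (2, 1, 9).
v_3 = A·v_2 = (11, 8, 7).
v_4 = A·v_3 = (10, 6, 2).

v_4 = (10, 6, 2)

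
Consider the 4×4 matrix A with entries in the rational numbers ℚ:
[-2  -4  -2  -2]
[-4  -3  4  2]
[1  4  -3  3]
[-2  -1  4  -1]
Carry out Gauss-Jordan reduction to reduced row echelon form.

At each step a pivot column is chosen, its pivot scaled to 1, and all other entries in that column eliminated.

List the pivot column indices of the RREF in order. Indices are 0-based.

[1] R0 /= -2  ⇒  (1, 2, 1, 1)
     R1 -= -4·R0  ⇒  (0, 5, 8, 6)
     R2 -= 1·R0  ⇒  (0, 2, -4, 2)
     R3 -= -2·R0  ⇒  (0, 3, 6, 1)
[2] R1 /= 5  ⇒  (0, 1, 8/5, 6/5)
     R0 -= 2·R1  ⇒  (1, 0, -11/5, -7/5)
     R2 -= 2·R1  ⇒  (0, 0, -36/5, -2/5)
     R3 -= 3·R1  ⇒  (0, 0, 6/5, -13/5)
[3] R2 /= -36/5  ⇒  (0, 0, 1, 1/18)
     R0 -= -11/5·R2  ⇒  (1, 0, 0, -23/18)
     R1 -= 8/5·R2  ⇒  (0, 1, 0, 10/9)
     R3 -= 6/5·R2  ⇒  (0, 0, 0, -8/3)
[4] R3 /= -8/3  ⇒  (0, 0, 0, 1)
     R0 -= -23/18·R3  ⇒  (1, 0, 0, 0)
     R1 -= 10/9·R3  ⇒  (0, 1, 0, 0)
     R2 -= 1/18·R3  ⇒  (0, 0, 1, 0)

pivot columns: 0, 1, 2, 3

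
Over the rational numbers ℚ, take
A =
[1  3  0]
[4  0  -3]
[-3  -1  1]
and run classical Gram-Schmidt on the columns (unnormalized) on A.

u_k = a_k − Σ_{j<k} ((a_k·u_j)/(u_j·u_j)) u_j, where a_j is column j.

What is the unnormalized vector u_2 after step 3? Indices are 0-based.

Step 1: u_0 = a_0 = (1, 4, -3).
Step 2: u_1 = a_1 − (3/13)·u_0 = (36/13, -12/13, -4/13).
Step 3: u_2 = a_2 − (-15/26)·u_0 − (2/7)·u_1 = (-3/14, -3/7, -9/14).

u_2 = (-3/14, -3/7, -9/14)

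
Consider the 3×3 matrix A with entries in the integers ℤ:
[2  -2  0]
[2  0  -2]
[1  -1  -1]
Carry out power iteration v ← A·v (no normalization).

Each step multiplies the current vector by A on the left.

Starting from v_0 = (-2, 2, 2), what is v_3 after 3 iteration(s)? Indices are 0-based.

v_3 = (8, -12, -2)

v_0 = (-2, 2, 2).
v_1 = A·v_0 = (-8, -8, -6).
v_2 = A·v_1 = (0, -4, 6).
v_3 = A·v_2 = (8, -12, -2).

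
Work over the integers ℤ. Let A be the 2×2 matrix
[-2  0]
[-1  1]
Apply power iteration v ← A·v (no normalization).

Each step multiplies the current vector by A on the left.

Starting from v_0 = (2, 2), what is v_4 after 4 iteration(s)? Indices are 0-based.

v_4 = (32, 12)

v_0 = (2, 2).
v_1 = A·v_0 = (-4, 0).
v_2 = A·v_1 = (8, 4).
v_3 = A·v_2 = (-16, -4).
v_4 = A·v_3 = (32, 12).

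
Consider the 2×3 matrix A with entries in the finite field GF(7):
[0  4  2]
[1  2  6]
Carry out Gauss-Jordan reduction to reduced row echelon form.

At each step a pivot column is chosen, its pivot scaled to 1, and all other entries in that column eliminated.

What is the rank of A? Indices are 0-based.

rank = 2

pivot(0,0): swap R0↔R1
pivot(0,0)=1: scale R0 → (1, 2, 6)
pivot(1,1)=4: scale R1 → (0, 1, 4)
  clear (0,1): R0 −= (2)R1 → (1, 0, 5)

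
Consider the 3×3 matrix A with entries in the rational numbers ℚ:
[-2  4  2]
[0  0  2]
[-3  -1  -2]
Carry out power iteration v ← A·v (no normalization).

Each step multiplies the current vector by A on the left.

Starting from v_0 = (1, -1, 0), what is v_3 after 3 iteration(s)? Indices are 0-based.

v_3 = (12, 44, -64)

v_0 = (1, -1, 0).
v_1 = A·v_0 = (-6, 0, -2).
v_2 = A·v_1 = (8, -4, 22).
v_3 = A·v_2 = (12, 44, -64).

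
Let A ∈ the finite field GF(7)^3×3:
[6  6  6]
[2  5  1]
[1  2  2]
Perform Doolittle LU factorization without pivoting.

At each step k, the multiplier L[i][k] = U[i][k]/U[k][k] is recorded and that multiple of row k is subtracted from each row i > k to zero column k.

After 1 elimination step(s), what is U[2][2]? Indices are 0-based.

U[2][2] = 1

Step 1: pivot at (0,0) is 6.
  row1 ← row1 − (5)·row0  ⇒  L[1][0]=5, U row1=(0, 3, 6)
  row2 ← row2 − (6)·row0  ⇒  L[2][0]=6, U row2=(0, 1, 1)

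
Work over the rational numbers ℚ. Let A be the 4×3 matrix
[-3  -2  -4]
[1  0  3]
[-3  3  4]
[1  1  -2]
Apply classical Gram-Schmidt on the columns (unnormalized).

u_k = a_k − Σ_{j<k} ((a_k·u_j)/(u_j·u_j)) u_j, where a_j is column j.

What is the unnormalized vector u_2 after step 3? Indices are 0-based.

Step 1: u_0 = a_0 = (-3, 1, -3, 1).
Step 2: u_1 = a_1 − (-1/10)·u_0 = (-23/10, 1/10, 27/10, 11/10).
Step 3: u_2 = a_2 − (1/20)·u_0 − (181/138)·u_1 = (-5/6, 389/138, 14/23, -241/69).

u_2 = (-5/6, 389/138, 14/23, -241/69)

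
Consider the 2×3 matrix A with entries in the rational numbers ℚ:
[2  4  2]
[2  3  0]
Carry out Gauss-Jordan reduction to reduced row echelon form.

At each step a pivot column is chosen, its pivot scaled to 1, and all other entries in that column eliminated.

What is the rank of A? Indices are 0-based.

pivot(0,0)=2: scale R0 → (1, 2, 1)
  clear (1,0): R1 −= (2)R0 → (0, -1, -2)
pivot(1,1)=-1: scale R1 → (0, 1, 2)
  clear (0,1): R0 −= (2)R1 → (1, 0, -3)

rank = 2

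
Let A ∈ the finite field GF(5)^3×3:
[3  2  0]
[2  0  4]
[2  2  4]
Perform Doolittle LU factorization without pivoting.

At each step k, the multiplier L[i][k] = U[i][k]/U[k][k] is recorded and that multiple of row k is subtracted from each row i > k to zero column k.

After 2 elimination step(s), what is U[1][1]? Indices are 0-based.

k=0: U[0][0]=3
  eliminate (1,0): mult=4, new row 1: (0, 2, 4); set L[1][0]=4
  eliminate (2,0): mult=4, new row 2: (0, 4, 4); set L[2][0]=4
k=1: U[1][1]=2
  eliminate (2,1): mult=2, new row 2: (0, 0, 1); set L[2][1]=2

U[1][1] = 2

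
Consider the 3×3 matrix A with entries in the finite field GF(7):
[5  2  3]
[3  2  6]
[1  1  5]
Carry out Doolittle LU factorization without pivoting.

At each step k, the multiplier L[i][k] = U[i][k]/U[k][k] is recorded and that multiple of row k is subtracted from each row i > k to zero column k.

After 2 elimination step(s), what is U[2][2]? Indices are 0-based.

k=0: U[0][0]=5
  eliminate (1,0): mult=2, new row 1: (0, 5, 0); set L[1][0]=2
  eliminate (2,0): mult=3, new row 2: (0, 2, 3); set L[2][0]=3
k=1: U[1][1]=5
  eliminate (2,1): mult=6, new row 2: (0, 0, 3); set L[2][1]=6

U[2][2] = 3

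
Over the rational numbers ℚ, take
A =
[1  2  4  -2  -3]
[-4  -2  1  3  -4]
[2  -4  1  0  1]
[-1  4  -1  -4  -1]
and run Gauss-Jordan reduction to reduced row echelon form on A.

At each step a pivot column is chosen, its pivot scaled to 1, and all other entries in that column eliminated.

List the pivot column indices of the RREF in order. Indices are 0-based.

[1] R0 /= 1  ⇒  (1, 2, 4, -2, -3)
     R1 -= -4·R0  ⇒  (0, 6, 17, -5, -16)
     R2 -= 2·R0  ⇒  (0, -8, -7, 4, 7)
     R3 -= -1·R0  ⇒  (0, 6, 3, -6, -4)
[2] R1 /= 6  ⇒  (0, 1, 17/6, -5/6, -8/3)
     R0 -= 2·R1  ⇒  (1, 0, -5/3, -1/3, 7/3)
     R2 -= -8·R1  ⇒  (0, 0, 47/3, -8/3, -43/3)
     R3 -= 6·R1  ⇒  (0, 0, -14, -1, 12)
[3] R2 /= 47/3  ⇒  (0, 0, 1, -8/47, -43/47)
     R0 -= -5/3·R2  ⇒  (1, 0, 0, -29/47, 38/47)
     R1 -= 17/6·R2  ⇒  (0, 1, 0, -33/94, -7/94)
     R3 -= -14·R2  ⇒  (0, 0, 0, -159/47, -38/47)
[4] R3 /= -159/47  ⇒  (0, 0, 0, 1, 38/159)
     R0 -= -29/47·R3  ⇒  (1, 0, 0, 0, 152/159)
     R1 -= -33/94·R3  ⇒  (0, 1, 0, 0, 1/106)
     R2 -= -8/47·R3  ⇒  (0, 0, 1, 0, -139/159)

pivot columns: 0, 1, 2, 3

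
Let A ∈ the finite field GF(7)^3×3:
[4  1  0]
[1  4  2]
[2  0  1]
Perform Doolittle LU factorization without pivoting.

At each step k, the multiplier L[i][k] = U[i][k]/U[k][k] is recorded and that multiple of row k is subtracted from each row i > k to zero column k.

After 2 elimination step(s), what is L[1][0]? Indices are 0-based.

[col 0] pivot 4
  R1 -= 2*R0 → (0, 2, 2)  (L[1][0] := 2)
  R2 -= 4*R0 → (0, 3, 1)  (L[2][0] := 4)
[col 1] pivot 2
  R2 -= 5*R1 → (0, 0, 5)  (L[2][1] := 5)

L[1][0] = 2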